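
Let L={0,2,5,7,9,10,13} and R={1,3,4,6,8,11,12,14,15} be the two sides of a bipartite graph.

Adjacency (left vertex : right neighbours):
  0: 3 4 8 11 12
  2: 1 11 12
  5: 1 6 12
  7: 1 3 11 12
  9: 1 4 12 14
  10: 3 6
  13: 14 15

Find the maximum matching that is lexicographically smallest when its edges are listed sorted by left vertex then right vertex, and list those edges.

|M| = 7 (so the lex-smallest maximum matching has 7 edges)
process left vertices in ascending order; for each, take the smallest-labelled available neighbour that still permits 7 edges overall, or leave it unmatched if none does
lex-smallest matching: {0-3, 2-1, 5-12, 7-11, 9-4, 10-6, 13-14}

Lex-smallest maximum matching: {(0,3), (2,1), (5,12), (7,11), (9,4), (10,6), (13,14)}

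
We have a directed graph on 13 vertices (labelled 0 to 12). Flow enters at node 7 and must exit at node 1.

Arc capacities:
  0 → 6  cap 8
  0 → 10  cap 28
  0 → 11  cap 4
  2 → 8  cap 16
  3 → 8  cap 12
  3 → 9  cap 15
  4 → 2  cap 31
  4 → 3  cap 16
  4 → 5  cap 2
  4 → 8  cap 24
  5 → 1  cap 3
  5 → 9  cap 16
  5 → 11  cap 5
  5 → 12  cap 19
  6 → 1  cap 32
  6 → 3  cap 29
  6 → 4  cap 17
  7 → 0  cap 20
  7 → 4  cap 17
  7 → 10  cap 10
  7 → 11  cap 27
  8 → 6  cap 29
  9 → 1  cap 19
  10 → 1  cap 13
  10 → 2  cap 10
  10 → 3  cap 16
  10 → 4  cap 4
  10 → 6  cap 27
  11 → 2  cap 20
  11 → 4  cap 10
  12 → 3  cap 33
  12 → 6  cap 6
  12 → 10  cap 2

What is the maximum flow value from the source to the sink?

Maximum flow value: 62

augment #1: 7→10→1 bottleneck 10, total now 10
augment #2: 7→0→6→1 bottleneck 8, total now 18
augment #3: 7→0→10→1 bottleneck 3, total now 21
augment #4: 7→4→5→1 bottleneck 2, total now 23
augment #5: 7→0→10→6→1 bottleneck 9, total now 32
augment #6: 7→4→3→9→1 bottleneck 15, total now 47
augment #7: 7→11→2→8→6→1 bottleneck 15, total now 62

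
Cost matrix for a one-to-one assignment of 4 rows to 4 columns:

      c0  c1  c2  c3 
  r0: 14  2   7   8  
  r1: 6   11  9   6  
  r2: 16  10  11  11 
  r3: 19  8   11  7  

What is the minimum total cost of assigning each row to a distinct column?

optimal assignment: row0→col1 (cost 2), row1→col0 (cost 6), row2→col2 (cost 11), row3→col3 (cost 7)
total = 2 + 6 + 11 + 7 = 26

Minimum assignment cost: 26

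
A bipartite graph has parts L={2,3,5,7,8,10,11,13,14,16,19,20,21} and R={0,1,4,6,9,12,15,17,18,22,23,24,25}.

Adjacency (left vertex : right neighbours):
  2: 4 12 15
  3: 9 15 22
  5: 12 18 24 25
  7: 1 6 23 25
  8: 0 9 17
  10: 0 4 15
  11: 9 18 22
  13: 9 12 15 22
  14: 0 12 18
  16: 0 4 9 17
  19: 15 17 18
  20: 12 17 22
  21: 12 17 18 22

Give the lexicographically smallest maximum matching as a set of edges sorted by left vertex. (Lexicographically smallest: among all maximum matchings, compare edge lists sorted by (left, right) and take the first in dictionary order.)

Lex-smallest maximum matching: {(2,4), (3,9), (5,24), (7,1), (8,0), (10,15), (11,18), (13,12), (16,17), (20,22)}

|M| = 10 (so the lex-smallest maximum matching has 10 edges)
process left vertices in ascending order; for each, take the smallest-labelled available neighbour that still permits 10 edges overall, or leave it unmatched if none does
lex-smallest matching: {2-4, 3-9, 5-24, 7-1, 8-0, 10-15, 11-18, 13-12, 16-17, 20-22}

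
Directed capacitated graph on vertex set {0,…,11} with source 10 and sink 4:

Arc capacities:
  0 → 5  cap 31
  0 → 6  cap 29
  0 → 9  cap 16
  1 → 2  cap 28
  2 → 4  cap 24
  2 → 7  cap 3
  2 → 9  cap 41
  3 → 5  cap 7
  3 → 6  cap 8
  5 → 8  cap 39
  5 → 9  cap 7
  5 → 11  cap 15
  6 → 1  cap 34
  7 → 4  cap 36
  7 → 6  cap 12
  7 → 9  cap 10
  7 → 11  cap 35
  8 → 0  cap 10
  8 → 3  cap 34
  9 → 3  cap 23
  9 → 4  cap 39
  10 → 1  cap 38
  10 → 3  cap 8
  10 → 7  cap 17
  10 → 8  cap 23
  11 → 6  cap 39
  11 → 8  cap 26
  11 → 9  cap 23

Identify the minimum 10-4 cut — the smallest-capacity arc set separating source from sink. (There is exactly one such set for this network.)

Min-cut arcs: {(1,2), (3,5), (8,0), (10,7)} (total capacity 62)

augment #1: 10→7→4 push 17
augment #2: 10→1→2→4 push 24
augment #3: 10→1→2→7→4 push 3
augment #4: 10→1→2→9→4 push 1
augment #5: 10→3→5→9→4 push 7
augment #6: 10→8→0→9→4 push 10
max flow = 62; residual-reachable set from 10 gives S-side
cut edges (S→T): {(1,2), (3,5), (8,0), (10,7)} total cap 62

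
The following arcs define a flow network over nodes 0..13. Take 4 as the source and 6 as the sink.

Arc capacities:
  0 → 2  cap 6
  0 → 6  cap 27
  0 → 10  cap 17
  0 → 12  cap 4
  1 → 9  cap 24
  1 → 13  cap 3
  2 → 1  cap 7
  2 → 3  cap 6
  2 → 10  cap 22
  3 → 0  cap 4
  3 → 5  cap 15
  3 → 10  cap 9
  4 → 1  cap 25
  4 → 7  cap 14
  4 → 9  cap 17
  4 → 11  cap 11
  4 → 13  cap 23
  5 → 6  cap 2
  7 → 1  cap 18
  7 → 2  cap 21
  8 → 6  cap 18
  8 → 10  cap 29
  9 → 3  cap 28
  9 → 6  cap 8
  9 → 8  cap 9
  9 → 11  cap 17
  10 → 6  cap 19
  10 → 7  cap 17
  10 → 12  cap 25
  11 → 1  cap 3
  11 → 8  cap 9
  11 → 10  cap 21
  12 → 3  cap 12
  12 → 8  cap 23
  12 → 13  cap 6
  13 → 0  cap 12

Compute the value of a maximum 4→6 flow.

Maximum flow value: 63

augment #1: 4→9→6 bottleneck 8, total now 8
augment #2: 4→9→8→6 bottleneck 9, total now 17
augment #3: 4→11→8→6 bottleneck 9, total now 26
augment #4: 4→11→10→6 bottleneck 2, total now 28
augment #5: 4→13→0→6 bottleneck 12, total now 40
augment #6: 4→7→2→10→6 bottleneck 14, total now 54
augment #7: 4→1→9→3→0→6 bottleneck 4, total now 58
augment #8: 4→1→9→3→5→6 bottleneck 2, total now 60
augment #9: 4→1→9→3→10→6 bottleneck 3, total now 63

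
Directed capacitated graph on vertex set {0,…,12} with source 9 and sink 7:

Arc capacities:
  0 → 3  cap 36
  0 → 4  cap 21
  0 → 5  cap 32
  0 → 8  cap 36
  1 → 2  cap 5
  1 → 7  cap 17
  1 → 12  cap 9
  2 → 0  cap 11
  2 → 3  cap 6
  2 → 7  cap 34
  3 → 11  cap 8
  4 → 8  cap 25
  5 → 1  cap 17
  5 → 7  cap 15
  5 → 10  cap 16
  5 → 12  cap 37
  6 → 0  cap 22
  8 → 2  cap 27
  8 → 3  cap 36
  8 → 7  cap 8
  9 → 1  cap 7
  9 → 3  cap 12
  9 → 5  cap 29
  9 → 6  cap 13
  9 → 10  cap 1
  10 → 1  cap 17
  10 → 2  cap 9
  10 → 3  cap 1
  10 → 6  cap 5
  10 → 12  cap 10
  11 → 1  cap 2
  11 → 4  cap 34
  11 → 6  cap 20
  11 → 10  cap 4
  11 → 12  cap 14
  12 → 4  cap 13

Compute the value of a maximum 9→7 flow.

Maximum flow value: 58

augment #1: 9→1→7 bottleneck 7, total now 7
augment #2: 9→5→7 bottleneck 15, total now 22
augment #3: 9→5→1→7 bottleneck 10, total now 32
augment #4: 9→10→2→7 bottleneck 1, total now 33
augment #5: 9→5→1→2→7 bottleneck 4, total now 37
augment #6: 9→6→0→8→7 bottleneck 8, total now 45
augment #7: 9→3→11→1→2→7 bottleneck 1, total now 46
augment #8: 9→3→11→10→2→7 bottleneck 4, total now 50
augment #9: 9→6→0→8→2→7 bottleneck 5, total now 55
augment #10: 9→3→11→4→8→2→7 bottleneck 3, total now 58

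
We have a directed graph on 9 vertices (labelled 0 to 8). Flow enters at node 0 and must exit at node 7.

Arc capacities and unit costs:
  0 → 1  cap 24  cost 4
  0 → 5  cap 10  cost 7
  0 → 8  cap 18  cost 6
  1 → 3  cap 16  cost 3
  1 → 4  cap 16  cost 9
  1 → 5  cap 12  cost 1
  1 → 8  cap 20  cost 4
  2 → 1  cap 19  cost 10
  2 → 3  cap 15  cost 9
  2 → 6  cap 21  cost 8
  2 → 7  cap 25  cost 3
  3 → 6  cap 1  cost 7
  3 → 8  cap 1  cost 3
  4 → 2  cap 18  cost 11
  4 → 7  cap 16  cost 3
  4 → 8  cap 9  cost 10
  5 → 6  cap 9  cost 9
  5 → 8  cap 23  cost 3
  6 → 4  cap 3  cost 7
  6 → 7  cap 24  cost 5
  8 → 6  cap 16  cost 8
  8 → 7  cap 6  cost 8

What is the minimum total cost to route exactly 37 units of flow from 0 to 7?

shortest-cost path #1: 0→8→7 push 6 @ unit cost 14 (adds 84)
shortest-cost path #2: 0→1→4→7 push 16 @ unit cost 16 (adds 256)
shortest-cost path #3: 0→1→3→6→7 push 1 @ unit cost 19 (adds 19)
shortest-cost path #4: 0→1→5→6→7 push 7 @ unit cost 19 (adds 133)
shortest-cost path #5: 0→8→6→7 push 7 @ unit cost 19 (adds 133)
total cost = 625

Minimum cost for 37 units: 625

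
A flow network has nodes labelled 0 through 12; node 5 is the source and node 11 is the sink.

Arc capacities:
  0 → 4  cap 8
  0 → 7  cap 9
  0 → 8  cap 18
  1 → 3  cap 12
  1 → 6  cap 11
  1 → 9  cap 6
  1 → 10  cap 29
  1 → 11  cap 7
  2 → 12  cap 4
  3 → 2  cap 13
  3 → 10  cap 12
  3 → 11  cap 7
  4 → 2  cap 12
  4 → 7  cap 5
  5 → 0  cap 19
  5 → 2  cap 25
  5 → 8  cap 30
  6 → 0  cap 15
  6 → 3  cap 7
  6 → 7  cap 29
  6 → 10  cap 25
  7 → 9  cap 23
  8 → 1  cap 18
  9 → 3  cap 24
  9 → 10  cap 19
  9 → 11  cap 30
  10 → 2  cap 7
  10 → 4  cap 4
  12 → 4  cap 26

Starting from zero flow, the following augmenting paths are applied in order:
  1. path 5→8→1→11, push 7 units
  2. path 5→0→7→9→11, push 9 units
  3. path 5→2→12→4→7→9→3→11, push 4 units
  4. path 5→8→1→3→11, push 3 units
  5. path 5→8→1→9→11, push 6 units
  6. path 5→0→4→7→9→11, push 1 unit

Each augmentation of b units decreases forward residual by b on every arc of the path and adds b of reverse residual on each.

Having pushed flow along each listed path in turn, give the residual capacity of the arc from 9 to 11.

Residual capacity of (9,11): 14

after path 1 (5→8→1→11, push 7): res(9,11)=30
after path 2 (5→0→7→9→11, push 9): res(9,11)=21
after path 3 (5→2→12→4→7→9→3→11, push 4): res(9,11)=21
after path 4 (5→8→1→3→11, push 3): res(9,11)=21
after path 5 (5→8→1→9→11, push 6): res(9,11)=15
after path 6 (5→0→4→7→9→11, push 1): res(9,11)=14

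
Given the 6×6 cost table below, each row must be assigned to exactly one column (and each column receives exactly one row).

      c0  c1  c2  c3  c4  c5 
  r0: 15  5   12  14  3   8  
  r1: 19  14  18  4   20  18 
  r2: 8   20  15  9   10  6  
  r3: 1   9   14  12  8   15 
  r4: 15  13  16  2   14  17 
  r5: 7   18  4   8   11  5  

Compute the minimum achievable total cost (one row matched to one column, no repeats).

Minimum assignment cost: 30

optimal assignment: row0→col4 (cost 3), row1→col1 (cost 14), row2→col5 (cost 6), row3→col0 (cost 1), row4→col3 (cost 2), row5→col2 (cost 4)
total = 3 + 14 + 6 + 1 + 2 + 4 = 30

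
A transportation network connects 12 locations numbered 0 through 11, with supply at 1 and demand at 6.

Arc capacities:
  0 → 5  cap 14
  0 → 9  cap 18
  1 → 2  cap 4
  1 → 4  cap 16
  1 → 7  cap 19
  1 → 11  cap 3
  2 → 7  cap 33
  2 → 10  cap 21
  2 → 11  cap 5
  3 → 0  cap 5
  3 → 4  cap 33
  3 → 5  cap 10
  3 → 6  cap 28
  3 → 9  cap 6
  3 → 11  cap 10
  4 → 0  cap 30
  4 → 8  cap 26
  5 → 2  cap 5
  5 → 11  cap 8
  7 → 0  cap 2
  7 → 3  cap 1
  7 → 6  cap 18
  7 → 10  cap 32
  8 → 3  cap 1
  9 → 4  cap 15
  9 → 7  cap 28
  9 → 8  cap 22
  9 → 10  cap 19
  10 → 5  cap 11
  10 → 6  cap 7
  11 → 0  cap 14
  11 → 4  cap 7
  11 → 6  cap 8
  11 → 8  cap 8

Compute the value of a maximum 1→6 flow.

Maximum flow value: 35

augment #1: 1→7→6 bottleneck 18, total now 18
augment #2: 1→11→6 bottleneck 3, total now 21
augment #3: 1→2→10→6 bottleneck 4, total now 25
augment #4: 1→7→3→6 bottleneck 1, total now 26
augment #5: 1→4→8→3→6 bottleneck 1, total now 27
augment #6: 1→4→0→5→11→6 bottleneck 5, total now 32
augment #7: 1→4→0→9→10→6 bottleneck 3, total now 35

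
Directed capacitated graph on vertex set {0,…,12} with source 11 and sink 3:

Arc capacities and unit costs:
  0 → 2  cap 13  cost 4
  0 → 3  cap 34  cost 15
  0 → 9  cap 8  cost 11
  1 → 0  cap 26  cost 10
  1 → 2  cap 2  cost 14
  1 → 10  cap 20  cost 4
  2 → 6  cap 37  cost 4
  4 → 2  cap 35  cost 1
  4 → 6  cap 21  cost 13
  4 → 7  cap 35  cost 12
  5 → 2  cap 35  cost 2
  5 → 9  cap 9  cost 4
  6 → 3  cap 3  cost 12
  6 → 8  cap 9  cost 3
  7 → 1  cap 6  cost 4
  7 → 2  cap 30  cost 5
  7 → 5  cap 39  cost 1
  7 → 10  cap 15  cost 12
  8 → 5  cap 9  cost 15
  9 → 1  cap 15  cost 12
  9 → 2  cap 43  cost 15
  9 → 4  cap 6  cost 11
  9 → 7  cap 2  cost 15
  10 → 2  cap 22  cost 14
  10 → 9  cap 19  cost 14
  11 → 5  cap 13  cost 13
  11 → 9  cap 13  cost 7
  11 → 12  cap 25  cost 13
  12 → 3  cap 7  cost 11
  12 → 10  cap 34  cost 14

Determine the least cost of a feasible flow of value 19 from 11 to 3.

Minimum cost for 19 units: 657

shortest-cost path #1: 11→12→3 push 7 @ unit cost 24 (adds 168)
shortest-cost path #2: 11→5→2→6→3 push 3 @ unit cost 31 (adds 93)
shortest-cost path #3: 11→9→1→0→3 push 9 @ unit cost 44 (adds 396)
total cost = 657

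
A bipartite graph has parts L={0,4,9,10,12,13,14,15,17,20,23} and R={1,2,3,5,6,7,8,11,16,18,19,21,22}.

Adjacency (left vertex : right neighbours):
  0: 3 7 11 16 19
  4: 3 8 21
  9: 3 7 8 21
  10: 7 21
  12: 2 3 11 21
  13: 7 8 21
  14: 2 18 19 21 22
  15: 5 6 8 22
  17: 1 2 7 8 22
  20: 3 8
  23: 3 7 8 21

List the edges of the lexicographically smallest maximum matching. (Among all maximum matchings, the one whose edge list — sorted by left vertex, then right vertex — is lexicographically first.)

|M| = 9 (so the lex-smallest maximum matching has 9 edges)
process left vertices in ascending order; for each, take the smallest-labelled available neighbour that still permits 9 edges overall, or leave it unmatched if none does
lex-smallest matching: {0-11, 4-3, 9-7, 10-21, 12-2, 13-8, 14-18, 15-5, 17-1}

Lex-smallest maximum matching: {(0,11), (4,3), (9,7), (10,21), (12,2), (13,8), (14,18), (15,5), (17,1)}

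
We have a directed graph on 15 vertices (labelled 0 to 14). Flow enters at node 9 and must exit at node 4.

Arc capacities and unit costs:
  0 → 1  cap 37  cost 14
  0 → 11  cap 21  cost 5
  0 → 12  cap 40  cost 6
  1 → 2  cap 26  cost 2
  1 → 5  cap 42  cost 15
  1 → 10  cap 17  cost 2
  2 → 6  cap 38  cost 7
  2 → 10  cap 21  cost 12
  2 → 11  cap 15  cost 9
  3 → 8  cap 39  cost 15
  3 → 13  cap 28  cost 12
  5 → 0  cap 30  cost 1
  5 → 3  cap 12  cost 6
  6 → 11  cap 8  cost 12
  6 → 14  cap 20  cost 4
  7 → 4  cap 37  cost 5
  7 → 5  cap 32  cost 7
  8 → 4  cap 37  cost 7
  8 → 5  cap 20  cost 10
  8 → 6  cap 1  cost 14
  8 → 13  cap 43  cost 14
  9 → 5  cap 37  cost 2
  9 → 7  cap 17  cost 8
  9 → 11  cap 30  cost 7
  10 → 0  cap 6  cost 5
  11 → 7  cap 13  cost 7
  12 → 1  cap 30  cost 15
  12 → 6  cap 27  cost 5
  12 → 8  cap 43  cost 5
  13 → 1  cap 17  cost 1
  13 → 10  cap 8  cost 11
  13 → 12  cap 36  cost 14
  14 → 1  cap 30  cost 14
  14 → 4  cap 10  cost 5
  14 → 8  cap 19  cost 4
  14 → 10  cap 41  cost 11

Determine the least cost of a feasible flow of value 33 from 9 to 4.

shortest-cost path #1: 9→7→4 push 17 @ unit cost 13 (adds 221)
shortest-cost path #2: 9→11→7→4 push 13 @ unit cost 19 (adds 247)
shortest-cost path #3: 9→5→0→12→8→4 push 3 @ unit cost 21 (adds 63)
total cost = 531

Minimum cost for 33 units: 531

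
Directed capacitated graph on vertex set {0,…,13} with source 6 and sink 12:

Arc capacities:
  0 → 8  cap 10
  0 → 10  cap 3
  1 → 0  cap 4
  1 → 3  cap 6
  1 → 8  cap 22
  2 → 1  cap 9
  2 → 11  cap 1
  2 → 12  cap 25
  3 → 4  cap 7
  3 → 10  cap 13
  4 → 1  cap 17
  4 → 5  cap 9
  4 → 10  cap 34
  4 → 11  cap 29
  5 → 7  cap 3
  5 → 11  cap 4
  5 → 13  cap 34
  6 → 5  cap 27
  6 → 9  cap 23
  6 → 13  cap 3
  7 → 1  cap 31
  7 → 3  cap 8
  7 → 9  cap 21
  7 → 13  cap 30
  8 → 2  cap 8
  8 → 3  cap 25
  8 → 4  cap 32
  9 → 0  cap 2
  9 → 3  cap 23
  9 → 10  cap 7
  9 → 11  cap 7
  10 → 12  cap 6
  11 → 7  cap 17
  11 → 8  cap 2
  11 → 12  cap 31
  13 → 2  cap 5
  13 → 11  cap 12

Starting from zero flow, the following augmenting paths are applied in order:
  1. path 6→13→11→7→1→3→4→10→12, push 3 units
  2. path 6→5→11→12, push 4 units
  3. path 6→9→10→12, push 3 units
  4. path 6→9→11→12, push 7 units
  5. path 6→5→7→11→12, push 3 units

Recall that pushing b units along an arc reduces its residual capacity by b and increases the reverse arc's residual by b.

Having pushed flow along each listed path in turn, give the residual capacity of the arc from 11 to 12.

Residual capacity of (11,12): 17

after path 1 (6→13→11→7→1→3→4→10→12, push 3): res(11,12)=31
after path 2 (6→5→11→12, push 4): res(11,12)=27
after path 3 (6→9→10→12, push 3): res(11,12)=27
after path 4 (6→9→11→12, push 7): res(11,12)=20
after path 5 (6→5→7→11→12, push 3): res(11,12)=17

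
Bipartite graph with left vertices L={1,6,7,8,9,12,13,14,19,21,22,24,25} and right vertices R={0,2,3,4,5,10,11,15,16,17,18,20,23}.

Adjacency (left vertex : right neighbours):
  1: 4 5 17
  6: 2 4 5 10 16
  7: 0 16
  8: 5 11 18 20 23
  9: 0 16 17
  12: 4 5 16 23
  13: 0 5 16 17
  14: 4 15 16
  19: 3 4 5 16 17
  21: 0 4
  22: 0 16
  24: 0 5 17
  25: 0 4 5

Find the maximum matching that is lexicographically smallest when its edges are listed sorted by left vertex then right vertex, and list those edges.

Lex-smallest maximum matching: {(1,4), (6,2), (7,0), (8,11), (9,16), (12,23), (13,5), (14,15), (19,3), (24,17)}

|M| = 10 (so the lex-smallest maximum matching has 10 edges)
process left vertices in ascending order; for each, take the smallest-labelled available neighbour that still permits 10 edges overall, or leave it unmatched if none does
lex-smallest matching: {1-4, 6-2, 7-0, 8-11, 9-16, 12-23, 13-5, 14-15, 19-3, 24-17}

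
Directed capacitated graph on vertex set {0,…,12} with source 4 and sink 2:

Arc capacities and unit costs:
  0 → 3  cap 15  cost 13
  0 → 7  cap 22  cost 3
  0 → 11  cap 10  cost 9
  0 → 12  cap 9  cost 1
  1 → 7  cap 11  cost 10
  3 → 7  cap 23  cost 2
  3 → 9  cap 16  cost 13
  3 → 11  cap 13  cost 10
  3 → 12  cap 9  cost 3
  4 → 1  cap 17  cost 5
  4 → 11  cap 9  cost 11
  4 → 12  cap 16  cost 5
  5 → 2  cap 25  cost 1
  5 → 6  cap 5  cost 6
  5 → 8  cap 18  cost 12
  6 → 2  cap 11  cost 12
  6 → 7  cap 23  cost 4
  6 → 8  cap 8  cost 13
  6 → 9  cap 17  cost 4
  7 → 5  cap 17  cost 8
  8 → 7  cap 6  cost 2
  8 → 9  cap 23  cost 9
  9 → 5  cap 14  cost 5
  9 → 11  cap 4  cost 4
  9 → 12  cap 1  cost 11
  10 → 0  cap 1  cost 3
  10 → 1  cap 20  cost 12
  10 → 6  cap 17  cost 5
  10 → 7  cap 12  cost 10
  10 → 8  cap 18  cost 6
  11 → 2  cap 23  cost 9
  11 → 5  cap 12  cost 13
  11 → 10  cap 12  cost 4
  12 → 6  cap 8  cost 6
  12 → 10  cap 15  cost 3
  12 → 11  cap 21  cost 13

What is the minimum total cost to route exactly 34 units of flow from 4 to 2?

Minimum cost for 34 units: 749

shortest-cost path #1: 4→11→2 push 9 @ unit cost 20 (adds 180)
shortest-cost path #2: 4→12→6→9→5→2 push 8 @ unit cost 21 (adds 168)
shortest-cost path #3: 4→12→10→0→7→5→2 push 1 @ unit cost 23 (adds 23)
shortest-cost path #4: 4→12→10→6→9→5→2 push 6 @ unit cost 23 (adds 138)
shortest-cost path #5: 4→1→7→5→2 push 10 @ unit cost 24 (adds 240)
total cost = 749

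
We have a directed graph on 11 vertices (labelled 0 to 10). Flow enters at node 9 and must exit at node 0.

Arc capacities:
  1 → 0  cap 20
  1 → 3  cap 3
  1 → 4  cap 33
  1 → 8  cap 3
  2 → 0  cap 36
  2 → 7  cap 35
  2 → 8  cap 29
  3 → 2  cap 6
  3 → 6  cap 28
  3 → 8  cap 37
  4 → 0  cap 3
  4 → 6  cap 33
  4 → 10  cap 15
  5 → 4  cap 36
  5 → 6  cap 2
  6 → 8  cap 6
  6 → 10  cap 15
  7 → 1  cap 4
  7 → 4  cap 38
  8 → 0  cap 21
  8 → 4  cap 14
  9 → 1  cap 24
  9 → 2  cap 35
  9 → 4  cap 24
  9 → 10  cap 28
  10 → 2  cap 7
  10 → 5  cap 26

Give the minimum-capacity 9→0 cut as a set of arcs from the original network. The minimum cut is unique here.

Min-cut arcs: {(4,0), (6,8), (9,1), (9,2), (10,2)} (total capacity 75)

augment #1: 9→1→0 push 20
augment #2: 9→2→0 push 35
augment #3: 9→4→0 push 3
augment #4: 9→1→8→0 push 3
augment #5: 9→10→2→0 push 1
augment #6: 9→1→3→8→0 push 1
augment #7: 9→4→6→8→0 push 6
augment #8: 9→10→2→8→0 push 6
max flow = 75; residual-reachable set from 9 gives S-side
cut edges (S→T): {(4,0), (6,8), (9,1), (9,2), (10,2)} total cap 75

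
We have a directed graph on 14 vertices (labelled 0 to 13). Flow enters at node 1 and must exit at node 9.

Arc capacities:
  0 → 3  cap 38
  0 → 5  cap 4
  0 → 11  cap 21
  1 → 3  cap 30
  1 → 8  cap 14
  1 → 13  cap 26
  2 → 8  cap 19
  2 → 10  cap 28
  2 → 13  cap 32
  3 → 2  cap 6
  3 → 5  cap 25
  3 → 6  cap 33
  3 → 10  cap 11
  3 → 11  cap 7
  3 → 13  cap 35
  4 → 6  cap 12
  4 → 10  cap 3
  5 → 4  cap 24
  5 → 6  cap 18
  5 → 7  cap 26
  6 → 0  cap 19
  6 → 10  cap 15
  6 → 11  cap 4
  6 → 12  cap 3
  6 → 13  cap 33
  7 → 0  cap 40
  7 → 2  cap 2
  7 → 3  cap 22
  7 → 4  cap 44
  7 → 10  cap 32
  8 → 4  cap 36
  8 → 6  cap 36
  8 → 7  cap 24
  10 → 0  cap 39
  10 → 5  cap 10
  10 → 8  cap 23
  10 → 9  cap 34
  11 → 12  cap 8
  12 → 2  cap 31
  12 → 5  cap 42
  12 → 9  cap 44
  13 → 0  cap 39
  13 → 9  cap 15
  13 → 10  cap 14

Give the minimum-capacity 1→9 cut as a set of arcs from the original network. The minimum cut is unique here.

augment #1: 1→13→9 push 15
augment #2: 1→3→10→9 push 11
augment #3: 1→13→10→9 push 11
augment #4: 1→3→2→10→9 push 6
augment #5: 1→3→6→10→9 push 6
augment #6: 1→3→6→12→9 push 3
augment #7: 1→3→11→12→9 push 4
augment #8: 1→8→6→11→12→9 push 4
max flow = 60; residual-reachable set from 1 gives S-side
cut edges (S→T): {(6,12), (10,9), (11,12), (13,9)} total cap 60

Min-cut arcs: {(6,12), (10,9), (11,12), (13,9)} (total capacity 60)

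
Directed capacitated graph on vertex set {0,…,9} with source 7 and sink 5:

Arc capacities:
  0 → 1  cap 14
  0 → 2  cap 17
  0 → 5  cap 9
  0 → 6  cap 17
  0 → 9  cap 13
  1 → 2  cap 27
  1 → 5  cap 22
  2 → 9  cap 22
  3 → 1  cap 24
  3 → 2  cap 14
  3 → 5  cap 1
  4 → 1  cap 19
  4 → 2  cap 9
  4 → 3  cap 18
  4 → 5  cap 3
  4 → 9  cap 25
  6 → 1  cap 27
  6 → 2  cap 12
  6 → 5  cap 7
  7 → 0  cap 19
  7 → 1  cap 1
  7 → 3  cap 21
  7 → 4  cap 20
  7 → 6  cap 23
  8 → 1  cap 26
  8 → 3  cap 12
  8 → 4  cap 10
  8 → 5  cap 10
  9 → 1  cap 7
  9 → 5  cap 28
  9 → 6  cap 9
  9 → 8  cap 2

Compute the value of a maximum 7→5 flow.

augment #1: 7→0→5 bottleneck 9, total now 9
augment #2: 7→1→5 bottleneck 1, total now 10
augment #3: 7→3→5 bottleneck 1, total now 11
augment #4: 7→4→5 bottleneck 3, total now 14
augment #5: 7→6→5 bottleneck 7, total now 21
augment #6: 7→0→1→5 bottleneck 10, total now 31
augment #7: 7→3→1→5 bottleneck 11, total now 42
augment #8: 7→4→9→5 bottleneck 17, total now 59
augment #9: 7→3→2→9→5 bottleneck 9, total now 68
augment #10: 7→6→2→9→5 bottleneck 2, total now 70
augment #11: 7→6→2→9→8→5 bottleneck 2, total now 72

Maximum flow value: 72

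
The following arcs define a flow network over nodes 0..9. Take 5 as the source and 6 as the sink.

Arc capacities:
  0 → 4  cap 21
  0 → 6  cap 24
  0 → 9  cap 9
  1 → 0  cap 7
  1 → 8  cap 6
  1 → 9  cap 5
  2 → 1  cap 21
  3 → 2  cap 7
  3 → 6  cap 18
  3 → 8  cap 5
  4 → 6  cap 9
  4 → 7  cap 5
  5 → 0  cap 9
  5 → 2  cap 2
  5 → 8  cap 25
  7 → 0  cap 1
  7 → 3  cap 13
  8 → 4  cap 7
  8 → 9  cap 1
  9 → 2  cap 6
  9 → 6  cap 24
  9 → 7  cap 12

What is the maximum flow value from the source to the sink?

Maximum flow value: 19

augment #1: 5→0→6 bottleneck 9, total now 9
augment #2: 5→8→4→6 bottleneck 7, total now 16
augment #3: 5→8→9→6 bottleneck 1, total now 17
augment #4: 5→2→1→0→6 bottleneck 2, total now 19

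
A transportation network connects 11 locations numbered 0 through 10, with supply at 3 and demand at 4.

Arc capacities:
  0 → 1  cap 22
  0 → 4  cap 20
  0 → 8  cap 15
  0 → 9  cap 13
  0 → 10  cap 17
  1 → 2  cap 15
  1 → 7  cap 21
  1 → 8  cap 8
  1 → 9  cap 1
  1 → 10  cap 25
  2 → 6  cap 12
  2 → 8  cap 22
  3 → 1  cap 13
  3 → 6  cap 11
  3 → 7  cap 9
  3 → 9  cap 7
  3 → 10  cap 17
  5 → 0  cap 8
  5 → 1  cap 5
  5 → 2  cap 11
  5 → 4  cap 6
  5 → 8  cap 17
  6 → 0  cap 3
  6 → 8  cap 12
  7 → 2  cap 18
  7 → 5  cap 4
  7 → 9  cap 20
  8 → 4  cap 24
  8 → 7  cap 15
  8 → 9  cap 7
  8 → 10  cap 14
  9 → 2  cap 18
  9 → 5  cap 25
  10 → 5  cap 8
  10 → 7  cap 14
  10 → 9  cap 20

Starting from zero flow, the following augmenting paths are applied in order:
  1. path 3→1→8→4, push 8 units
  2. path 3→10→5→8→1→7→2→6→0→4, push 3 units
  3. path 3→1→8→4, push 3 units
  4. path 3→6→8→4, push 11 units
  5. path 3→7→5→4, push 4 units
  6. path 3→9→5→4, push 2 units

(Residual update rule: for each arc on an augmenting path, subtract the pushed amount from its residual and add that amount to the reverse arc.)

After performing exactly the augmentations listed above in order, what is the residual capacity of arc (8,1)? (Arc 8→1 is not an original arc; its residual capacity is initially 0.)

Residual capacity of (8,1): 8

after path 1 (3→1→8→4, push 8): res(8,1)=8
after path 2 (3→10→5→8→1→7→2→6→0→4, push 3): res(8,1)=5
after path 3 (3→1→8→4, push 3): res(8,1)=8
after path 4 (3→6→8→4, push 11): res(8,1)=8
after path 5 (3→7→5→4, push 4): res(8,1)=8
after path 6 (3→9→5→4, push 2): res(8,1)=8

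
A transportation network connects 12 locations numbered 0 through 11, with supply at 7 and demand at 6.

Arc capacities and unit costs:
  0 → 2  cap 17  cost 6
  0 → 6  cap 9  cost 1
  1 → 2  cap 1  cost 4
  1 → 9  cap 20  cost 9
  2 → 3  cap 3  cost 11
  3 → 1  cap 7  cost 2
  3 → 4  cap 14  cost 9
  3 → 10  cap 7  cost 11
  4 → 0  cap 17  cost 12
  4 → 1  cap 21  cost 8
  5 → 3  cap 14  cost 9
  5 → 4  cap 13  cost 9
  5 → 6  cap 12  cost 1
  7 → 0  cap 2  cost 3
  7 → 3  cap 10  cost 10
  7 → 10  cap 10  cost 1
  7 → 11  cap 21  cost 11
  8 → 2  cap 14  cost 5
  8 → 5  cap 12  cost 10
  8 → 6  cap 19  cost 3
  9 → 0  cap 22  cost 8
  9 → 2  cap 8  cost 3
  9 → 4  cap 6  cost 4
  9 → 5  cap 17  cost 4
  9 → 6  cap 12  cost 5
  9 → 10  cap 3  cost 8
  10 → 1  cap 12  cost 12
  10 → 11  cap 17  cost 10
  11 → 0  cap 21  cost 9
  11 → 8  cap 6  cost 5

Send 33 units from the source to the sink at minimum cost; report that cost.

shortest-cost path #1: 7→0→6 push 2 @ unit cost 4 (adds 8)
shortest-cost path #2: 7→11→8→6 push 6 @ unit cost 19 (adds 114)
shortest-cost path #3: 7→11→0→6 push 7 @ unit cost 21 (adds 147)
shortest-cost path #4: 7→3→1→9→6 push 7 @ unit cost 26 (adds 182)
shortest-cost path #5: 7→10→1→9→6 push 5 @ unit cost 27 (adds 135)
shortest-cost path #6: 7→10→1→9→5→6 push 5 @ unit cost 27 (adds 135)
shortest-cost path #7: 7→3→4→1→9→5→6 push 1 @ unit cost 41 (adds 41)
total cost = 762

Minimum cost for 33 units: 762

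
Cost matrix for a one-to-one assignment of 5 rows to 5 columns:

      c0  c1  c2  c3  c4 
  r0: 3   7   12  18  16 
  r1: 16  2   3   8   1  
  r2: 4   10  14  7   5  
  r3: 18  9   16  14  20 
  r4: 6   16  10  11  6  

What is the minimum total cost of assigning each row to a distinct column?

optimal assignment: row0→col0 (cost 3), row1→col2 (cost 3), row2→col3 (cost 7), row3→col1 (cost 9), row4→col4 (cost 6)
total = 3 + 3 + 7 + 9 + 6 = 28

Minimum assignment cost: 28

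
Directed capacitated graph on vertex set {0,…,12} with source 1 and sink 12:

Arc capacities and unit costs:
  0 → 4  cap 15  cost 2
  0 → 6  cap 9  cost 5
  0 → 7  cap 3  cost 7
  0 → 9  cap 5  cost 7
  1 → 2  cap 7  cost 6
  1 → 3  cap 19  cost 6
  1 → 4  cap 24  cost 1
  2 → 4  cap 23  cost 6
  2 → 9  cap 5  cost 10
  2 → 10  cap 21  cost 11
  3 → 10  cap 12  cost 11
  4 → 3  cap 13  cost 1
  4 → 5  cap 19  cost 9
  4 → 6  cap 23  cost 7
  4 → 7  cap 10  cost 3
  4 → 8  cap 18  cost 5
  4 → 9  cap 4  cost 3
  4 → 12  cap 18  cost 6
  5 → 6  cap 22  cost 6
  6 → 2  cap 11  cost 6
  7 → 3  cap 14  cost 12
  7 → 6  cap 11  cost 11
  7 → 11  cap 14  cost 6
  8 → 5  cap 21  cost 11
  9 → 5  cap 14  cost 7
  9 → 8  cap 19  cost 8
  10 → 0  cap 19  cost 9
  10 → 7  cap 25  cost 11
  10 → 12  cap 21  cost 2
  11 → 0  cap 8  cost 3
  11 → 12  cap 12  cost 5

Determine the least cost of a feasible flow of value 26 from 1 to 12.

shortest-cost path #1: 1→4→12 push 18 @ unit cost 7 (adds 126)
shortest-cost path #2: 1→4→7→11→12 push 6 @ unit cost 15 (adds 90)
shortest-cost path #3: 1→2→10→12 push 2 @ unit cost 19 (adds 38)
total cost = 254

Minimum cost for 26 units: 254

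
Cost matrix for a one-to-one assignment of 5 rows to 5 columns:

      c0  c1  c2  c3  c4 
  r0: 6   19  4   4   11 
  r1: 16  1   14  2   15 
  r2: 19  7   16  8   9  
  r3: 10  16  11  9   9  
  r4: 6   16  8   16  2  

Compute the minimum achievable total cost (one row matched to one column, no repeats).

one of 2 optimal assignments: row0→col2 (cost 4), row1→col1 (cost 1), row2→col3 (cost 8), row3→col0 (cost 10), row4→col4 (cost 2)
total = 4 + 1 + 8 + 10 + 2 = 25

Minimum assignment cost: 25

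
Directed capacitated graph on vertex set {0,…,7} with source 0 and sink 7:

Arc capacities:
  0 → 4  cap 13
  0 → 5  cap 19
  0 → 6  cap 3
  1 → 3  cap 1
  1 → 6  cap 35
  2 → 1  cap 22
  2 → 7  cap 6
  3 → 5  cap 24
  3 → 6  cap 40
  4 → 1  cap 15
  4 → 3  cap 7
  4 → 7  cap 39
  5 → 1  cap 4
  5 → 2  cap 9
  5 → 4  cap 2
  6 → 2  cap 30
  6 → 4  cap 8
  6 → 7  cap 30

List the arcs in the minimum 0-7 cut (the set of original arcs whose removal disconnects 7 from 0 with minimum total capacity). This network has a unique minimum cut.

augment #1: 0→4→7 push 13
augment #2: 0→6→7 push 3
augment #3: 0→5→2→7 push 6
augment #4: 0→5→4→7 push 2
augment #5: 0→5→1→6→7 push 4
augment #6: 0→5→2→1→6→7 push 3
max flow = 31; residual-reachable set from 0 gives S-side
cut edges (S→T): {(0,4), (0,6), (5,1), (5,2), (5,4)} total cap 31

Min-cut arcs: {(0,4), (0,6), (5,1), (5,2), (5,4)} (total capacity 31)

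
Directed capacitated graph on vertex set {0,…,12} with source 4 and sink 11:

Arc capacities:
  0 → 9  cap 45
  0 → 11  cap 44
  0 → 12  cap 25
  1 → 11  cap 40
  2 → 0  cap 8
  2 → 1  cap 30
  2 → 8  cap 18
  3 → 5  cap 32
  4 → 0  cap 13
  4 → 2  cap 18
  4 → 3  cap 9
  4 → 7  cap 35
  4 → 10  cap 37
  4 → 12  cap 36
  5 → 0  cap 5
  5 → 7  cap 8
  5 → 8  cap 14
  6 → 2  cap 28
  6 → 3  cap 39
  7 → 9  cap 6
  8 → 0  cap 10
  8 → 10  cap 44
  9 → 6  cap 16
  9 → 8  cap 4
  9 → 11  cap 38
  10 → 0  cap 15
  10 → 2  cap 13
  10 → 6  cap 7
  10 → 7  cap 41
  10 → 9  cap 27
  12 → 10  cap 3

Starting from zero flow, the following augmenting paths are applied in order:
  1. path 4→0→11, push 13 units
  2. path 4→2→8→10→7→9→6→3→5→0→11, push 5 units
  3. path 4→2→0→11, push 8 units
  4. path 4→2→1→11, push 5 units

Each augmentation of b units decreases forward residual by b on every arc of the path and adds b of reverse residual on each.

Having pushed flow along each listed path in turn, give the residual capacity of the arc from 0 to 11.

Residual capacity of (0,11): 18

after path 1 (4→0→11, push 13): res(0,11)=31
after path 2 (4→2→8→10→7→9→6→3→5→0→11, push 5): res(0,11)=26
after path 3 (4→2→0→11, push 8): res(0,11)=18
after path 4 (4→2→1→11, push 5): res(0,11)=18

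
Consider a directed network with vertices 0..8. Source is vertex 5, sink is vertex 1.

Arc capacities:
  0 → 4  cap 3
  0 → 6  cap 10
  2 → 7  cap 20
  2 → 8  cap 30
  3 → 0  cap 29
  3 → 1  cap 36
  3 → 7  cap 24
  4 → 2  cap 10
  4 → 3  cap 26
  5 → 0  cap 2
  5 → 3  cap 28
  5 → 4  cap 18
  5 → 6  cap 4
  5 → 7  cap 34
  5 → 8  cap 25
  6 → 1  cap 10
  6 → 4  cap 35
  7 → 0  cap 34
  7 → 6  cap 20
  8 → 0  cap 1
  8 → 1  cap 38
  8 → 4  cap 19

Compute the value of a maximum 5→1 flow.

augment #1: 5→3→1 bottleneck 28, total now 28
augment #2: 5→6→1 bottleneck 4, total now 32
augment #3: 5→8→1 bottleneck 25, total now 57
augment #4: 5→0→6→1 bottleneck 2, total now 59
augment #5: 5→4→3→1 bottleneck 8, total now 67
augment #6: 5→7→6→1 bottleneck 4, total now 71
augment #7: 5→4→2→8→1 bottleneck 10, total now 81

Maximum flow value: 81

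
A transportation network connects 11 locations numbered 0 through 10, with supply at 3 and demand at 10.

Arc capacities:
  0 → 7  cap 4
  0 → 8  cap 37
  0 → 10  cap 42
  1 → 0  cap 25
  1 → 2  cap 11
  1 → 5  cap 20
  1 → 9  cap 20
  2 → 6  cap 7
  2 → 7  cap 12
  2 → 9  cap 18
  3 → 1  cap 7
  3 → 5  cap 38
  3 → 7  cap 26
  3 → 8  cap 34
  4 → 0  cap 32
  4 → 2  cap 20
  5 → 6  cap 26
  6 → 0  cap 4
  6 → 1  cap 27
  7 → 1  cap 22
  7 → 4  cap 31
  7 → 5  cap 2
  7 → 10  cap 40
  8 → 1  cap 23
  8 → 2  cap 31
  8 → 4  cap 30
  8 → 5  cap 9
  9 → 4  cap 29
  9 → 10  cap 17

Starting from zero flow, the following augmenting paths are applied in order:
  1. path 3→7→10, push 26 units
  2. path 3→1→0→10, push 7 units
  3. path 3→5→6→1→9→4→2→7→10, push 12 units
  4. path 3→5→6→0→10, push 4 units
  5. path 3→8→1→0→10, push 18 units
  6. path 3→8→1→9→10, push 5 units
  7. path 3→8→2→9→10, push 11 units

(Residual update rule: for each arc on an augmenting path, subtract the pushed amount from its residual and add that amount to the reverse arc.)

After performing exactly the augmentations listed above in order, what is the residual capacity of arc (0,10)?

after path 1 (3→7→10, push 26): res(0,10)=42
after path 2 (3→1→0→10, push 7): res(0,10)=35
after path 3 (3→5→6→1→9→4→2→7→10, push 12): res(0,10)=35
after path 4 (3→5→6→0→10, push 4): res(0,10)=31
after path 5 (3→8→1→0→10, push 18): res(0,10)=13
after path 6 (3→8→1→9→10, push 5): res(0,10)=13
after path 7 (3→8→2→9→10, push 11): res(0,10)=13

Residual capacity of (0,10): 13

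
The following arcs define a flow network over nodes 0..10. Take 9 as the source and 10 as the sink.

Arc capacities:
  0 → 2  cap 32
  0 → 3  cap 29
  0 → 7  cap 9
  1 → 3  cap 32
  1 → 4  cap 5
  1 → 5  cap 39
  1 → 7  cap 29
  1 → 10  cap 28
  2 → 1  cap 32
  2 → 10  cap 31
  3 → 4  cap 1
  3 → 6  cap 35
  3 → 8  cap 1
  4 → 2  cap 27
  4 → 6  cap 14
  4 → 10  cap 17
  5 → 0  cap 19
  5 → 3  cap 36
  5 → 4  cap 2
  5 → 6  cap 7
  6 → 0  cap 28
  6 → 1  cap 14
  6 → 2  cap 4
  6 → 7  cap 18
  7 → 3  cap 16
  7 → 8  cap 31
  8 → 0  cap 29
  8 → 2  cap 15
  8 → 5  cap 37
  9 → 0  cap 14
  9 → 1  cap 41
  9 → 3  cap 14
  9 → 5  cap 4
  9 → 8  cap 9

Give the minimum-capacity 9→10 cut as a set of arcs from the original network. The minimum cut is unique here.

augment #1: 9→1→10 push 28
augment #2: 9→0→2→10 push 14
augment #3: 9→1→4→10 push 5
augment #4: 9→3→4→10 push 1
augment #5: 9→5→4→10 push 2
augment #6: 9→8→2→10 push 9
augment #7: 9→3→6→2→10 push 4
augment #8: 9→3→8→2→10 push 1
augment #9: 9→5→0→2→10 push 2
augment #10: 9→1→5→0→2→10 push 1
max flow = 67; residual-reachable set from 9 gives S-side
cut edges (S→T): {(1,4), (1,10), (2,10), (3,4), (5,4)} total cap 67

Min-cut arcs: {(1,4), (1,10), (2,10), (3,4), (5,4)} (total capacity 67)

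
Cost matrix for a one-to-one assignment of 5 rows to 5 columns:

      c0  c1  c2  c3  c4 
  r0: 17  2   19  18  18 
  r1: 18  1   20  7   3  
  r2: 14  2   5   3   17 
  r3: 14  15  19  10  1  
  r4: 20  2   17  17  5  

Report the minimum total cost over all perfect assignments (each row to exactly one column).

optimal assignment: row0→col0 (cost 17), row1→col3 (cost 7), row2→col2 (cost 5), row3→col4 (cost 1), row4→col1 (cost 2)
total = 17 + 7 + 5 + 1 + 2 = 32

Minimum assignment cost: 32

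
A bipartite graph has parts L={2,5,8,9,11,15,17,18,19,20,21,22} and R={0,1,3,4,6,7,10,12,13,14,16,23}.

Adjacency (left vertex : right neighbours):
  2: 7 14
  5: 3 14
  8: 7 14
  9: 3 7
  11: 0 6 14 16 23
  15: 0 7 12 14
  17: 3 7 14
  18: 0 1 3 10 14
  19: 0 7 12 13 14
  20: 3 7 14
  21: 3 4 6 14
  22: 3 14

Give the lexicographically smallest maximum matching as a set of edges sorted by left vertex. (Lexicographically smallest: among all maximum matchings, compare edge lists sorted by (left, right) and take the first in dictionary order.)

|M| = 8 (so the lex-smallest maximum matching has 8 edges)
process left vertices in ascending order; for each, take the smallest-labelled available neighbour that still permits 8 edges overall, or leave it unmatched if none does
lex-smallest matching: {2-7, 5-3, 8-14, 11-0, 15-12, 18-1, 19-13, 21-4}

Lex-smallest maximum matching: {(2,7), (5,3), (8,14), (11,0), (15,12), (18,1), (19,13), (21,4)}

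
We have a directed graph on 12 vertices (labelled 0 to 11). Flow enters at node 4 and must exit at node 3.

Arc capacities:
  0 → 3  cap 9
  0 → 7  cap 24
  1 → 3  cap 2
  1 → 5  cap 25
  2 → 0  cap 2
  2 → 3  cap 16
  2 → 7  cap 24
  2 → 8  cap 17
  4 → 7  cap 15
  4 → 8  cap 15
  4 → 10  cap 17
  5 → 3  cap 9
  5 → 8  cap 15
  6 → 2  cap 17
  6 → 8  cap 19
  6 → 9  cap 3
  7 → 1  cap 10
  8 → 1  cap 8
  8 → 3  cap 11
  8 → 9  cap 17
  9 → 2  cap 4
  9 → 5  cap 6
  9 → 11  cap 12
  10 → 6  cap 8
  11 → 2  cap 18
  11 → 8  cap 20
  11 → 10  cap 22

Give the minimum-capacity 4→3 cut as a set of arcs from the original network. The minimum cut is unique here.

Min-cut arcs: {(4,8), (7,1), (10,6)} (total capacity 33)

augment #1: 4→8→3 push 11
augment #2: 4→7→1→3 push 2
augment #3: 4→7→1→5→3 push 8
augment #4: 4→8→1→5→3 push 1
augment #5: 4→8→9→2→3 push 3
augment #6: 4→10→6→2→3 push 8
max flow = 33; residual-reachable set from 4 gives S-side
cut edges (S→T): {(4,8), (7,1), (10,6)} total cap 33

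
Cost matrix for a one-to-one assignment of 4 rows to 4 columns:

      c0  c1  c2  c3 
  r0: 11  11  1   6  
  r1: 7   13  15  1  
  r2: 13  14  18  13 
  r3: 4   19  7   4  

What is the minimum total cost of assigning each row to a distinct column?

optimal assignment: row0→col2 (cost 1), row1→col3 (cost 1), row2→col1 (cost 14), row3→col0 (cost 4)
total = 1 + 1 + 14 + 4 = 20

Minimum assignment cost: 20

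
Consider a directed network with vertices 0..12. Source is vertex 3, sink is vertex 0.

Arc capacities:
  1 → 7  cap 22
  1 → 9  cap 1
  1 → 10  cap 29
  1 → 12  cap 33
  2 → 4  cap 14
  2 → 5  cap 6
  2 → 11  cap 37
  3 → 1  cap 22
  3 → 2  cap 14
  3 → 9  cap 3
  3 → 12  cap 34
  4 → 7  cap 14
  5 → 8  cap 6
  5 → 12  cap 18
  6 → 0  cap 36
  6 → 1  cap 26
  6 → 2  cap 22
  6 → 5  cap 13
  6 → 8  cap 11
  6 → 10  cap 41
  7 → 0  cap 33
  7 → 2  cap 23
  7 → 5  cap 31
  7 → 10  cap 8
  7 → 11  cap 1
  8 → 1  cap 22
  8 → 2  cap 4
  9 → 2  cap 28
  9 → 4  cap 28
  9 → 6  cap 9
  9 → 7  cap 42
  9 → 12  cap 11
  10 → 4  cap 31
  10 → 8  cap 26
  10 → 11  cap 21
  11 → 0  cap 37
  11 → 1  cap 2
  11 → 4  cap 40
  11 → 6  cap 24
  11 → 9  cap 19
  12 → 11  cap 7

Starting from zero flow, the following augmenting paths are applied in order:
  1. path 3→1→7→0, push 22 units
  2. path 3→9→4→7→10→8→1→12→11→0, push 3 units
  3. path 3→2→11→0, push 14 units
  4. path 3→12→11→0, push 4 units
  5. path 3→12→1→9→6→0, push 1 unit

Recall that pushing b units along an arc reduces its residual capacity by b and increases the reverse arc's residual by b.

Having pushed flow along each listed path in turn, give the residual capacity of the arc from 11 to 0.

after path 1 (3→1→7→0, push 22): res(11,0)=37
after path 2 (3→9→4→7→10→8→1→12→11→0, push 3): res(11,0)=34
after path 3 (3→2→11→0, push 14): res(11,0)=20
after path 4 (3→12→11→0, push 4): res(11,0)=16
after path 5 (3→12→1→9→6→0, push 1): res(11,0)=16

Residual capacity of (11,0): 16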